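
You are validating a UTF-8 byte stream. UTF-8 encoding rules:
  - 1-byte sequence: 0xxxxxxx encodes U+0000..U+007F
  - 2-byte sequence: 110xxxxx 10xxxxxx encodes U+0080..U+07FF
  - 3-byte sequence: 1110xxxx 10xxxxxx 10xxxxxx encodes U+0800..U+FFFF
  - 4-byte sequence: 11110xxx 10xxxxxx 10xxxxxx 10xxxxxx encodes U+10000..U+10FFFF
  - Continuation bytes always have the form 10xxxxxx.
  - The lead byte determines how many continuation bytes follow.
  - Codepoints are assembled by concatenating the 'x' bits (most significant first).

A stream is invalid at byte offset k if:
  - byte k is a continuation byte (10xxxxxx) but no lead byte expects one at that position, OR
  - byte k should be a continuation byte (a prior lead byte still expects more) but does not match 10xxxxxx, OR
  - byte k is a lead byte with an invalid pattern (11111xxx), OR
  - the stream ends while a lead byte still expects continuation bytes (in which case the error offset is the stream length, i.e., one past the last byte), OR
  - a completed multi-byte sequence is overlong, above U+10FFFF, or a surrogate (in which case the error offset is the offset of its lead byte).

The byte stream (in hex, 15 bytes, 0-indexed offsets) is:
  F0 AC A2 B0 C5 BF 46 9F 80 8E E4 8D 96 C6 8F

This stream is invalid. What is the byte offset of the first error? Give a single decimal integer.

Byte[0]=F0: 4-byte lead, need 3 cont bytes. acc=0x0
Byte[1]=AC: continuation. acc=(acc<<6)|0x2C=0x2C
Byte[2]=A2: continuation. acc=(acc<<6)|0x22=0xB22
Byte[3]=B0: continuation. acc=(acc<<6)|0x30=0x2C8B0
Completed: cp=U+2C8B0 (starts at byte 0)
Byte[4]=C5: 2-byte lead, need 1 cont bytes. acc=0x5
Byte[5]=BF: continuation. acc=(acc<<6)|0x3F=0x17F
Completed: cp=U+017F (starts at byte 4)
Byte[6]=46: 1-byte ASCII. cp=U+0046
Byte[7]=9F: INVALID lead byte (not 0xxx/110x/1110/11110)

Answer: 7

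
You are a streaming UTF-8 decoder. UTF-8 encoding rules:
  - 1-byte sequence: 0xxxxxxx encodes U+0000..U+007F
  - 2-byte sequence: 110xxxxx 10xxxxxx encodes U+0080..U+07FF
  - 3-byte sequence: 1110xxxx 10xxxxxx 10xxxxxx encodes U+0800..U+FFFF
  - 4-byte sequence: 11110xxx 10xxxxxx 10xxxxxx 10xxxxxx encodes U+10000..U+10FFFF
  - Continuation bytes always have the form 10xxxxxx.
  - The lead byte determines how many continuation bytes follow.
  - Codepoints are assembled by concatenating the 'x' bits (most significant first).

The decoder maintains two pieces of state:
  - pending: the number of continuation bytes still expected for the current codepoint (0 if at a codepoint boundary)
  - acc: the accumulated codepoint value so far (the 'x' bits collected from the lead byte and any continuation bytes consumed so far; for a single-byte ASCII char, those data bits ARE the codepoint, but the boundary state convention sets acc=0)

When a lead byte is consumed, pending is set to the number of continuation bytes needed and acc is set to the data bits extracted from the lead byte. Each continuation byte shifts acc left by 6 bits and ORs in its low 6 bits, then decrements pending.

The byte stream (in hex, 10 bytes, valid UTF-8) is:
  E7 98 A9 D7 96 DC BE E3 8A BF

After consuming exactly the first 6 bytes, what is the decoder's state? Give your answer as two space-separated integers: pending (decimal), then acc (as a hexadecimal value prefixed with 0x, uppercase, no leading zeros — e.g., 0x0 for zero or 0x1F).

Byte[0]=E7: 3-byte lead. pending=2, acc=0x7
Byte[1]=98: continuation. acc=(acc<<6)|0x18=0x1D8, pending=1
Byte[2]=A9: continuation. acc=(acc<<6)|0x29=0x7629, pending=0
Byte[3]=D7: 2-byte lead. pending=1, acc=0x17
Byte[4]=96: continuation. acc=(acc<<6)|0x16=0x5D6, pending=0
Byte[5]=DC: 2-byte lead. pending=1, acc=0x1C

Answer: 1 0x1C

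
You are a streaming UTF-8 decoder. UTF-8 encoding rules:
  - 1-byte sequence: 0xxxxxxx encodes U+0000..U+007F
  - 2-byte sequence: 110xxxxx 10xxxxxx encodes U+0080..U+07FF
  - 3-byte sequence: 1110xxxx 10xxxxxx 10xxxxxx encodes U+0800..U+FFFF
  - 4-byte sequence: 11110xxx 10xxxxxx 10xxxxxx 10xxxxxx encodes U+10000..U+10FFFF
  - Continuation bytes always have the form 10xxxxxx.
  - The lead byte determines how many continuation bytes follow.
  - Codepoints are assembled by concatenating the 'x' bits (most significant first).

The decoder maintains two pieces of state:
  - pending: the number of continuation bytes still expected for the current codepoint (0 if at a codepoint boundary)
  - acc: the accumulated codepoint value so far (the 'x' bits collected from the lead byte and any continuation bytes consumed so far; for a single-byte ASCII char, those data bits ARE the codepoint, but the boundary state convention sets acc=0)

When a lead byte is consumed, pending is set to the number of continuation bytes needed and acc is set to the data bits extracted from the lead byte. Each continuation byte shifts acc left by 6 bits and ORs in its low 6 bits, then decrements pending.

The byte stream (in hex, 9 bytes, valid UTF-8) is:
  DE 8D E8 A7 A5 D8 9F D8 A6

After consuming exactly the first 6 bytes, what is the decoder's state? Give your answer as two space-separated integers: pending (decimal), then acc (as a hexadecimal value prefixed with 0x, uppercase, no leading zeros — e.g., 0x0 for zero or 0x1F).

Answer: 1 0x18

Derivation:
Byte[0]=DE: 2-byte lead. pending=1, acc=0x1E
Byte[1]=8D: continuation. acc=(acc<<6)|0x0D=0x78D, pending=0
Byte[2]=E8: 3-byte lead. pending=2, acc=0x8
Byte[3]=A7: continuation. acc=(acc<<6)|0x27=0x227, pending=1
Byte[4]=A5: continuation. acc=(acc<<6)|0x25=0x89E5, pending=0
Byte[5]=D8: 2-byte lead. pending=1, acc=0x18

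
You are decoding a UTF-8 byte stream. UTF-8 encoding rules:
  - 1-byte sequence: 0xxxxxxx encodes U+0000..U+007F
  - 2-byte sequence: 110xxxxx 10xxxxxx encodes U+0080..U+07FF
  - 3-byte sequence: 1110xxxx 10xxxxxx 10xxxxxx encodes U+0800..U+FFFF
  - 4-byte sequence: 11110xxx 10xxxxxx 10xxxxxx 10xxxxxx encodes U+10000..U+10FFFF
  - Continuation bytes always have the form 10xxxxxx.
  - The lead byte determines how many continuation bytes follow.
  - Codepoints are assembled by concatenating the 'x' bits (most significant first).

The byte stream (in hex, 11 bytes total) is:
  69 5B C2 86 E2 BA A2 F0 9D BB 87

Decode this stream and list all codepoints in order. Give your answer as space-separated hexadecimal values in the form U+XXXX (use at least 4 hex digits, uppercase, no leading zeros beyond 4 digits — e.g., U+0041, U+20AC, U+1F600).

Answer: U+0069 U+005B U+0086 U+2EA2 U+1DEC7

Derivation:
Byte[0]=69: 1-byte ASCII. cp=U+0069
Byte[1]=5B: 1-byte ASCII. cp=U+005B
Byte[2]=C2: 2-byte lead, need 1 cont bytes. acc=0x2
Byte[3]=86: continuation. acc=(acc<<6)|0x06=0x86
Completed: cp=U+0086 (starts at byte 2)
Byte[4]=E2: 3-byte lead, need 2 cont bytes. acc=0x2
Byte[5]=BA: continuation. acc=(acc<<6)|0x3A=0xBA
Byte[6]=A2: continuation. acc=(acc<<6)|0x22=0x2EA2
Completed: cp=U+2EA2 (starts at byte 4)
Byte[7]=F0: 4-byte lead, need 3 cont bytes. acc=0x0
Byte[8]=9D: continuation. acc=(acc<<6)|0x1D=0x1D
Byte[9]=BB: continuation. acc=(acc<<6)|0x3B=0x77B
Byte[10]=87: continuation. acc=(acc<<6)|0x07=0x1DEC7
Completed: cp=U+1DEC7 (starts at byte 7)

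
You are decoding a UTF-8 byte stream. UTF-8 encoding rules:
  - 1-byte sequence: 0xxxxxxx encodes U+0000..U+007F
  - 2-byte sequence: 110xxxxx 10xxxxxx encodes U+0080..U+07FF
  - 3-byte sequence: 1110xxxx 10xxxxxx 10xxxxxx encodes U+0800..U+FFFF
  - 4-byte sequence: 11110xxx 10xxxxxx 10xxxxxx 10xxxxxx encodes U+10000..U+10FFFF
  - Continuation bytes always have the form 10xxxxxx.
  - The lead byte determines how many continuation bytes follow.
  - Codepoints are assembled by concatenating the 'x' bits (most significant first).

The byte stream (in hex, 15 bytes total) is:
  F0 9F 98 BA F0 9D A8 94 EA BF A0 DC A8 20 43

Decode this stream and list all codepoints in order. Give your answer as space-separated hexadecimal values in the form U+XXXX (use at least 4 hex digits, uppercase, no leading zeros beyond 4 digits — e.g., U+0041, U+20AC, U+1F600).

Answer: U+1F63A U+1DA14 U+AFE0 U+0728 U+0020 U+0043

Derivation:
Byte[0]=F0: 4-byte lead, need 3 cont bytes. acc=0x0
Byte[1]=9F: continuation. acc=(acc<<6)|0x1F=0x1F
Byte[2]=98: continuation. acc=(acc<<6)|0x18=0x7D8
Byte[3]=BA: continuation. acc=(acc<<6)|0x3A=0x1F63A
Completed: cp=U+1F63A (starts at byte 0)
Byte[4]=F0: 4-byte lead, need 3 cont bytes. acc=0x0
Byte[5]=9D: continuation. acc=(acc<<6)|0x1D=0x1D
Byte[6]=A8: continuation. acc=(acc<<6)|0x28=0x768
Byte[7]=94: continuation. acc=(acc<<6)|0x14=0x1DA14
Completed: cp=U+1DA14 (starts at byte 4)
Byte[8]=EA: 3-byte lead, need 2 cont bytes. acc=0xA
Byte[9]=BF: continuation. acc=(acc<<6)|0x3F=0x2BF
Byte[10]=A0: continuation. acc=(acc<<6)|0x20=0xAFE0
Completed: cp=U+AFE0 (starts at byte 8)
Byte[11]=DC: 2-byte lead, need 1 cont bytes. acc=0x1C
Byte[12]=A8: continuation. acc=(acc<<6)|0x28=0x728
Completed: cp=U+0728 (starts at byte 11)
Byte[13]=20: 1-byte ASCII. cp=U+0020
Byte[14]=43: 1-byte ASCII. cp=U+0043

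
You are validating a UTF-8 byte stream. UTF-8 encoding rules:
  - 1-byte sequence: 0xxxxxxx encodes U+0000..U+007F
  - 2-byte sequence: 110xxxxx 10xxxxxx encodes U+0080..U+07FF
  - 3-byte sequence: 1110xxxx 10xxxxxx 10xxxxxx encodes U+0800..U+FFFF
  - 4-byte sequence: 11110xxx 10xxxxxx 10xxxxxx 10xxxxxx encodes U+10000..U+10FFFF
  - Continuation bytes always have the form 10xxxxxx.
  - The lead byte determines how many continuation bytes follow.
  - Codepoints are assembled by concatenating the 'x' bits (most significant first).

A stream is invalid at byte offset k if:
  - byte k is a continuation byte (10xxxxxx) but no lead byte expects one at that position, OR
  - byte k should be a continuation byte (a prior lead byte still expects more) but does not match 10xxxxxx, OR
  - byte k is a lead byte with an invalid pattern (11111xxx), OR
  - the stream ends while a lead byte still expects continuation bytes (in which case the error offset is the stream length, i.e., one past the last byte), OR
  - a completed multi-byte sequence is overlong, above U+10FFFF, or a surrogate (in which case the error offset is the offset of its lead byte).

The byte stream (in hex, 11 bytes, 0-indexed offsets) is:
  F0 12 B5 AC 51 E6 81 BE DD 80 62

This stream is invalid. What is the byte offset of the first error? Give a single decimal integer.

Answer: 1

Derivation:
Byte[0]=F0: 4-byte lead, need 3 cont bytes. acc=0x0
Byte[1]=12: expected 10xxxxxx continuation. INVALID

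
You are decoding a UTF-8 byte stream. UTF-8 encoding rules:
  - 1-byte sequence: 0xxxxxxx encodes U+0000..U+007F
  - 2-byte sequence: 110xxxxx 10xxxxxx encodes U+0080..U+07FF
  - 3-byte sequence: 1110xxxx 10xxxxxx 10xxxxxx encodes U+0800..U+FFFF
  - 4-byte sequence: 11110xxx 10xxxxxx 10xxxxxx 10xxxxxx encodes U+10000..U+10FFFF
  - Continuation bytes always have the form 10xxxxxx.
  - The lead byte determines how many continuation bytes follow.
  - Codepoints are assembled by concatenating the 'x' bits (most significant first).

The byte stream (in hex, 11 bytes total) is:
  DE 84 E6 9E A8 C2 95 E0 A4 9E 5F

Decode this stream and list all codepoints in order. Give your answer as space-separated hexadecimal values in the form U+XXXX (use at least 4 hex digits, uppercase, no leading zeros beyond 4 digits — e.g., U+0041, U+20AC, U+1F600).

Answer: U+0784 U+67A8 U+0095 U+091E U+005F

Derivation:
Byte[0]=DE: 2-byte lead, need 1 cont bytes. acc=0x1E
Byte[1]=84: continuation. acc=(acc<<6)|0x04=0x784
Completed: cp=U+0784 (starts at byte 0)
Byte[2]=E6: 3-byte lead, need 2 cont bytes. acc=0x6
Byte[3]=9E: continuation. acc=(acc<<6)|0x1E=0x19E
Byte[4]=A8: continuation. acc=(acc<<6)|0x28=0x67A8
Completed: cp=U+67A8 (starts at byte 2)
Byte[5]=C2: 2-byte lead, need 1 cont bytes. acc=0x2
Byte[6]=95: continuation. acc=(acc<<6)|0x15=0x95
Completed: cp=U+0095 (starts at byte 5)
Byte[7]=E0: 3-byte lead, need 2 cont bytes. acc=0x0
Byte[8]=A4: continuation. acc=(acc<<6)|0x24=0x24
Byte[9]=9E: continuation. acc=(acc<<6)|0x1E=0x91E
Completed: cp=U+091E (starts at byte 7)
Byte[10]=5F: 1-byte ASCII. cp=U+005F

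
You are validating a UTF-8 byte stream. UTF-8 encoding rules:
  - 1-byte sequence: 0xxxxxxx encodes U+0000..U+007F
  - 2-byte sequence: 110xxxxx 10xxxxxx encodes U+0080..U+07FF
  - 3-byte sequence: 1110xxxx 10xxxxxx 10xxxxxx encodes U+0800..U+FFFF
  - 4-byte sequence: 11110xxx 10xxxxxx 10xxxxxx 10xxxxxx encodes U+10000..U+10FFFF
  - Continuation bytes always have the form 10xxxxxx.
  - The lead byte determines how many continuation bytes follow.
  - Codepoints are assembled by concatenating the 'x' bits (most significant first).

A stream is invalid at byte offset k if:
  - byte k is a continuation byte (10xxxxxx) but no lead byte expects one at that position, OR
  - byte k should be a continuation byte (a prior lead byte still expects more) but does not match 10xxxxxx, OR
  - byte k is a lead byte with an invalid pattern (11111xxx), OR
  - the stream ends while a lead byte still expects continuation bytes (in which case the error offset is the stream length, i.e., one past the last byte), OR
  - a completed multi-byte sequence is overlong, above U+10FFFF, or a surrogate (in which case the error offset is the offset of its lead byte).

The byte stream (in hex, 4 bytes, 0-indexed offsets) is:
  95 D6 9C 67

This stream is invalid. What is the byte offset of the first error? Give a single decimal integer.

Answer: 0

Derivation:
Byte[0]=95: INVALID lead byte (not 0xxx/110x/1110/11110)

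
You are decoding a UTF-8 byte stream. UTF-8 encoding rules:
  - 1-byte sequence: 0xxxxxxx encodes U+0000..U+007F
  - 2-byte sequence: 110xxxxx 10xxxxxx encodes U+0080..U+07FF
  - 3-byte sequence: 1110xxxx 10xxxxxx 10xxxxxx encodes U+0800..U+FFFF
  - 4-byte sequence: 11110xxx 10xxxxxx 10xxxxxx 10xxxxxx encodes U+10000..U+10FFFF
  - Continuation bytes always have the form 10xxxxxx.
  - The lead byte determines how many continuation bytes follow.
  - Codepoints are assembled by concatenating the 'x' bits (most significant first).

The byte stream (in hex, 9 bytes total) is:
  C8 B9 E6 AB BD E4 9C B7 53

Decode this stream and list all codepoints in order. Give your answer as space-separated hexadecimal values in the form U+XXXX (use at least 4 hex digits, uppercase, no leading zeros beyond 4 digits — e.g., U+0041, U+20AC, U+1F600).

Answer: U+0239 U+6AFD U+4737 U+0053

Derivation:
Byte[0]=C8: 2-byte lead, need 1 cont bytes. acc=0x8
Byte[1]=B9: continuation. acc=(acc<<6)|0x39=0x239
Completed: cp=U+0239 (starts at byte 0)
Byte[2]=E6: 3-byte lead, need 2 cont bytes. acc=0x6
Byte[3]=AB: continuation. acc=(acc<<6)|0x2B=0x1AB
Byte[4]=BD: continuation. acc=(acc<<6)|0x3D=0x6AFD
Completed: cp=U+6AFD (starts at byte 2)
Byte[5]=E4: 3-byte lead, need 2 cont bytes. acc=0x4
Byte[6]=9C: continuation. acc=(acc<<6)|0x1C=0x11C
Byte[7]=B7: continuation. acc=(acc<<6)|0x37=0x4737
Completed: cp=U+4737 (starts at byte 5)
Byte[8]=53: 1-byte ASCII. cp=U+0053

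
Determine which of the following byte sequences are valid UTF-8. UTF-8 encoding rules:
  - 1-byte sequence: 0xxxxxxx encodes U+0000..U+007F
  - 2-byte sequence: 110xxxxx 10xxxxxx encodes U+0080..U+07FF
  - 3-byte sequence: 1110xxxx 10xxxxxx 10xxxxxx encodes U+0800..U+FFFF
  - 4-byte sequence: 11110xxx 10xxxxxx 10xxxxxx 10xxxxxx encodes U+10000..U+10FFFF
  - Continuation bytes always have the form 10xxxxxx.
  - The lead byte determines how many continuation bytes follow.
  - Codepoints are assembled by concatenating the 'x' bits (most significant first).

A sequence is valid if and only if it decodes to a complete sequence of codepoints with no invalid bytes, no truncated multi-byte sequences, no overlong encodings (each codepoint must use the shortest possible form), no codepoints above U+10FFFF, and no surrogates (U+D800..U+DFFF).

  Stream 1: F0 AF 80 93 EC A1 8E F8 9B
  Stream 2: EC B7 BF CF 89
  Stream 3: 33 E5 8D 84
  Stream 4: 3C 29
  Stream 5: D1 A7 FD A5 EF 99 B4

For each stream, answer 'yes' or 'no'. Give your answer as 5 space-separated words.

Answer: no yes yes yes no

Derivation:
Stream 1: error at byte offset 7. INVALID
Stream 2: decodes cleanly. VALID
Stream 3: decodes cleanly. VALID
Stream 4: decodes cleanly. VALID
Stream 5: error at byte offset 2. INVALID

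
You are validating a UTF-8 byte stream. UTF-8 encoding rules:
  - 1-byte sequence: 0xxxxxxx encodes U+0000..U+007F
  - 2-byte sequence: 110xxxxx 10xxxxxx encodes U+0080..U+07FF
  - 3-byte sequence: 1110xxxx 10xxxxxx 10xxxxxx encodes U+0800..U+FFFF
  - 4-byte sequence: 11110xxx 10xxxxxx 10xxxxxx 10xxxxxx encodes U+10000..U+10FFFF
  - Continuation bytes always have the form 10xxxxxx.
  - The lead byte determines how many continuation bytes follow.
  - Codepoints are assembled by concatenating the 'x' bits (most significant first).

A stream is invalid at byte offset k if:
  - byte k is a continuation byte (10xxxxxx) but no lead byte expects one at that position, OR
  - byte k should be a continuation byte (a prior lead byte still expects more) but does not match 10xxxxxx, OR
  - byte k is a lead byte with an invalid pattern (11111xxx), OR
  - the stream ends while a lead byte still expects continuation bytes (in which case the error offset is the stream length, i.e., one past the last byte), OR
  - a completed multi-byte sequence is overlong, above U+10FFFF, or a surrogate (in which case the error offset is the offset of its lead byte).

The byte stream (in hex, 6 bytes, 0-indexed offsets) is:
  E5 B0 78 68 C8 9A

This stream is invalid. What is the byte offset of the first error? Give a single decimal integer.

Answer: 2

Derivation:
Byte[0]=E5: 3-byte lead, need 2 cont bytes. acc=0x5
Byte[1]=B0: continuation. acc=(acc<<6)|0x30=0x170
Byte[2]=78: expected 10xxxxxx continuation. INVALID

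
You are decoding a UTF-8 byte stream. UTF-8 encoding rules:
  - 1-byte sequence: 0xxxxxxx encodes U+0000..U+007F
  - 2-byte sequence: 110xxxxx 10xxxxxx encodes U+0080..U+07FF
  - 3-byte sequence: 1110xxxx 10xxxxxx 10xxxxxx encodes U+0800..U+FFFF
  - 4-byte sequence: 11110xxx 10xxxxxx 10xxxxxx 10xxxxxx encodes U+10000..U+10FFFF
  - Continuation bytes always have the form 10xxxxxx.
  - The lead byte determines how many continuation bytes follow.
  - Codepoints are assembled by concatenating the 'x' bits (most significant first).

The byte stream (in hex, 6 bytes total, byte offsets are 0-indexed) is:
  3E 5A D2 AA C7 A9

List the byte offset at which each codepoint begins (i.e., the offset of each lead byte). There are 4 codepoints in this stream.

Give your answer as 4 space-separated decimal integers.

Byte[0]=3E: 1-byte ASCII. cp=U+003E
Byte[1]=5A: 1-byte ASCII. cp=U+005A
Byte[2]=D2: 2-byte lead, need 1 cont bytes. acc=0x12
Byte[3]=AA: continuation. acc=(acc<<6)|0x2A=0x4AA
Completed: cp=U+04AA (starts at byte 2)
Byte[4]=C7: 2-byte lead, need 1 cont bytes. acc=0x7
Byte[5]=A9: continuation. acc=(acc<<6)|0x29=0x1E9
Completed: cp=U+01E9 (starts at byte 4)

Answer: 0 1 2 4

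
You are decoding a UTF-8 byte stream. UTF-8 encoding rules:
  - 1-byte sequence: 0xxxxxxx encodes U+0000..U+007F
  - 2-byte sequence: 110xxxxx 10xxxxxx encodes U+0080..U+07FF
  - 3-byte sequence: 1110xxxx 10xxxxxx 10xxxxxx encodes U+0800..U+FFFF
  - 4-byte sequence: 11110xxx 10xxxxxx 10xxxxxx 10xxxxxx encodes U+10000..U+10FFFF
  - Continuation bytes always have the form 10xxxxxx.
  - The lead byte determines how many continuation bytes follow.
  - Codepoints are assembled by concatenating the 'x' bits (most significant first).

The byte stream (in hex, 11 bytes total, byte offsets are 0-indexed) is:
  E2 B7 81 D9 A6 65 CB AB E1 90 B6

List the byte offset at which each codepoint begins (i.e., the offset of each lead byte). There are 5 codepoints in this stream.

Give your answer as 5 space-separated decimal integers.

Answer: 0 3 5 6 8

Derivation:
Byte[0]=E2: 3-byte lead, need 2 cont bytes. acc=0x2
Byte[1]=B7: continuation. acc=(acc<<6)|0x37=0xB7
Byte[2]=81: continuation. acc=(acc<<6)|0x01=0x2DC1
Completed: cp=U+2DC1 (starts at byte 0)
Byte[3]=D9: 2-byte lead, need 1 cont bytes. acc=0x19
Byte[4]=A6: continuation. acc=(acc<<6)|0x26=0x666
Completed: cp=U+0666 (starts at byte 3)
Byte[5]=65: 1-byte ASCII. cp=U+0065
Byte[6]=CB: 2-byte lead, need 1 cont bytes. acc=0xB
Byte[7]=AB: continuation. acc=(acc<<6)|0x2B=0x2EB
Completed: cp=U+02EB (starts at byte 6)
Byte[8]=E1: 3-byte lead, need 2 cont bytes. acc=0x1
Byte[9]=90: continuation. acc=(acc<<6)|0x10=0x50
Byte[10]=B6: continuation. acc=(acc<<6)|0x36=0x1436
Completed: cp=U+1436 (starts at byte 8)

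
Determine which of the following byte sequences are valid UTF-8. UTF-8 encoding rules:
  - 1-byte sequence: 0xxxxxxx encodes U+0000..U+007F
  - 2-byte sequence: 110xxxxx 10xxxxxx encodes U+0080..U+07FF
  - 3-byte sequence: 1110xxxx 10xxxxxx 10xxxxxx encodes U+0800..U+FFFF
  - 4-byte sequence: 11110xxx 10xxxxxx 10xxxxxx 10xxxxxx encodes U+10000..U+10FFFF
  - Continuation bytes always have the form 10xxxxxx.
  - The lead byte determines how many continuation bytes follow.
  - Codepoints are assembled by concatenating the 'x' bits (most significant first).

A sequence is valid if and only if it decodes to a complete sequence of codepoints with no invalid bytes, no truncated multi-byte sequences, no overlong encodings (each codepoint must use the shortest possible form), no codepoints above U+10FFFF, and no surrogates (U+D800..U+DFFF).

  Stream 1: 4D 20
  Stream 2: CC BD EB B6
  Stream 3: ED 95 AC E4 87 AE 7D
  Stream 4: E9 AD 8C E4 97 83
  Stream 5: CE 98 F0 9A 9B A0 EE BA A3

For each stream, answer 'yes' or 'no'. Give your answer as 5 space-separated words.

Stream 1: decodes cleanly. VALID
Stream 2: error at byte offset 4. INVALID
Stream 3: decodes cleanly. VALID
Stream 4: decodes cleanly. VALID
Stream 5: decodes cleanly. VALID

Answer: yes no yes yes yes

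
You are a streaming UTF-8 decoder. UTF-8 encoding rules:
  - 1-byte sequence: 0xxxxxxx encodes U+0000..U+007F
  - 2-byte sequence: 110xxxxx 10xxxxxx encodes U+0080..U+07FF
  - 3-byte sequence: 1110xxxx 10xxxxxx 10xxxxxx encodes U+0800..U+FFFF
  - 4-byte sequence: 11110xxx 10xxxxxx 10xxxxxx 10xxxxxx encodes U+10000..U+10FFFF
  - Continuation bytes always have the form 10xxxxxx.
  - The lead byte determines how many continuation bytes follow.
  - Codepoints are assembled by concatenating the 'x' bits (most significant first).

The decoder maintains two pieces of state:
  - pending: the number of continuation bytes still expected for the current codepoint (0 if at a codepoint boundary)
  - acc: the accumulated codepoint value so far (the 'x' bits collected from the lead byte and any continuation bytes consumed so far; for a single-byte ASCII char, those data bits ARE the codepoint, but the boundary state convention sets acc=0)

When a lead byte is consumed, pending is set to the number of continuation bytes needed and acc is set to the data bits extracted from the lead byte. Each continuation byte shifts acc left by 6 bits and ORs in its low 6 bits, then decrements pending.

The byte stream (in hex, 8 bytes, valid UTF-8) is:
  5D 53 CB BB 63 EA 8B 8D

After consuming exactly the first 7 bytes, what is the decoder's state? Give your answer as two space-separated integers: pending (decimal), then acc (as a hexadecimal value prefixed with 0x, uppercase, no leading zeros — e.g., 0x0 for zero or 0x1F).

Byte[0]=5D: 1-byte. pending=0, acc=0x0
Byte[1]=53: 1-byte. pending=0, acc=0x0
Byte[2]=CB: 2-byte lead. pending=1, acc=0xB
Byte[3]=BB: continuation. acc=(acc<<6)|0x3B=0x2FB, pending=0
Byte[4]=63: 1-byte. pending=0, acc=0x0
Byte[5]=EA: 3-byte lead. pending=2, acc=0xA
Byte[6]=8B: continuation. acc=(acc<<6)|0x0B=0x28B, pending=1

Answer: 1 0x28B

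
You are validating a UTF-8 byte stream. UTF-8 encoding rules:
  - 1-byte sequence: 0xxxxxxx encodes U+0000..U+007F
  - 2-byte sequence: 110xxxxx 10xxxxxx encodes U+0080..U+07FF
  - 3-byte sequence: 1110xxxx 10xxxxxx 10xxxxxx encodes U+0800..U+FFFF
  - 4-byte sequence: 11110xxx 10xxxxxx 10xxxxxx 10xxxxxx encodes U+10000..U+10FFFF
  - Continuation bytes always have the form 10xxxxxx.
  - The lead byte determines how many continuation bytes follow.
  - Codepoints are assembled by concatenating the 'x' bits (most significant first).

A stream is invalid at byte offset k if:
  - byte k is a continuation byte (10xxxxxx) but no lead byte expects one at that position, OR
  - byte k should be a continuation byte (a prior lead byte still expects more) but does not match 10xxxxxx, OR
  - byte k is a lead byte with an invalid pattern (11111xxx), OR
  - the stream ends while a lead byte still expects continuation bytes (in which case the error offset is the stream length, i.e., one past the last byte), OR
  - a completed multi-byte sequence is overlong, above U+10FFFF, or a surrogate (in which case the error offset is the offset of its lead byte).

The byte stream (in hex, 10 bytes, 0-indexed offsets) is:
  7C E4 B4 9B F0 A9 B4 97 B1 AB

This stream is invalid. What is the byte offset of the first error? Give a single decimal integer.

Byte[0]=7C: 1-byte ASCII. cp=U+007C
Byte[1]=E4: 3-byte lead, need 2 cont bytes. acc=0x4
Byte[2]=B4: continuation. acc=(acc<<6)|0x34=0x134
Byte[3]=9B: continuation. acc=(acc<<6)|0x1B=0x4D1B
Completed: cp=U+4D1B (starts at byte 1)
Byte[4]=F0: 4-byte lead, need 3 cont bytes. acc=0x0
Byte[5]=A9: continuation. acc=(acc<<6)|0x29=0x29
Byte[6]=B4: continuation. acc=(acc<<6)|0x34=0xA74
Byte[7]=97: continuation. acc=(acc<<6)|0x17=0x29D17
Completed: cp=U+29D17 (starts at byte 4)
Byte[8]=B1: INVALID lead byte (not 0xxx/110x/1110/11110)

Answer: 8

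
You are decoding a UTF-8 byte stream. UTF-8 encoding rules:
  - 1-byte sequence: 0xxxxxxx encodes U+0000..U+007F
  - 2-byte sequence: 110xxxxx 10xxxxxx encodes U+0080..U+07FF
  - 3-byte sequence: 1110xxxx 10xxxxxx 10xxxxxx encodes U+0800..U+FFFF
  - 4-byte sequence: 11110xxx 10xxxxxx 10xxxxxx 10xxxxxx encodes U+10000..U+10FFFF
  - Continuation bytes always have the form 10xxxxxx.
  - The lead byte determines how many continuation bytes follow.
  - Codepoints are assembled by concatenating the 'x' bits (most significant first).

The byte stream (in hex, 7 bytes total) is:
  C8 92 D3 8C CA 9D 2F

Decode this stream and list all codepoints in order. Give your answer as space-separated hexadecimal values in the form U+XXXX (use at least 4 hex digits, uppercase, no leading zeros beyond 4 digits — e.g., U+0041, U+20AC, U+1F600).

Byte[0]=C8: 2-byte lead, need 1 cont bytes. acc=0x8
Byte[1]=92: continuation. acc=(acc<<6)|0x12=0x212
Completed: cp=U+0212 (starts at byte 0)
Byte[2]=D3: 2-byte lead, need 1 cont bytes. acc=0x13
Byte[3]=8C: continuation. acc=(acc<<6)|0x0C=0x4CC
Completed: cp=U+04CC (starts at byte 2)
Byte[4]=CA: 2-byte lead, need 1 cont bytes. acc=0xA
Byte[5]=9D: continuation. acc=(acc<<6)|0x1D=0x29D
Completed: cp=U+029D (starts at byte 4)
Byte[6]=2F: 1-byte ASCII. cp=U+002F

Answer: U+0212 U+04CC U+029D U+002F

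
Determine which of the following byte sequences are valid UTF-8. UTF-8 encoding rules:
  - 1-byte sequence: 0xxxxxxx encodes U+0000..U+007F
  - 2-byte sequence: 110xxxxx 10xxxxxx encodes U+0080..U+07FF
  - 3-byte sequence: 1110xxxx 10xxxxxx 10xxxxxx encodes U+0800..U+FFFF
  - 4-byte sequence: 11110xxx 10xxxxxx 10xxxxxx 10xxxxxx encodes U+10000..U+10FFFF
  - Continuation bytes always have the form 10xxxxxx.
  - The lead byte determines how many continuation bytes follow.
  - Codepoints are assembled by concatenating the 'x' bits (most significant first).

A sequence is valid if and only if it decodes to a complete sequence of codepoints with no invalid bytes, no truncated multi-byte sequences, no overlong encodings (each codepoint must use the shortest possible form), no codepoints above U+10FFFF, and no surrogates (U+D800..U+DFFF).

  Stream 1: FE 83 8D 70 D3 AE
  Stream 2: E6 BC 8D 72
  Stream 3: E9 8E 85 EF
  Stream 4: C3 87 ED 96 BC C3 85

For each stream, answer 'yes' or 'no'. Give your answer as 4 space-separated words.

Stream 1: error at byte offset 0. INVALID
Stream 2: decodes cleanly. VALID
Stream 3: error at byte offset 4. INVALID
Stream 4: decodes cleanly. VALID

Answer: no yes no yes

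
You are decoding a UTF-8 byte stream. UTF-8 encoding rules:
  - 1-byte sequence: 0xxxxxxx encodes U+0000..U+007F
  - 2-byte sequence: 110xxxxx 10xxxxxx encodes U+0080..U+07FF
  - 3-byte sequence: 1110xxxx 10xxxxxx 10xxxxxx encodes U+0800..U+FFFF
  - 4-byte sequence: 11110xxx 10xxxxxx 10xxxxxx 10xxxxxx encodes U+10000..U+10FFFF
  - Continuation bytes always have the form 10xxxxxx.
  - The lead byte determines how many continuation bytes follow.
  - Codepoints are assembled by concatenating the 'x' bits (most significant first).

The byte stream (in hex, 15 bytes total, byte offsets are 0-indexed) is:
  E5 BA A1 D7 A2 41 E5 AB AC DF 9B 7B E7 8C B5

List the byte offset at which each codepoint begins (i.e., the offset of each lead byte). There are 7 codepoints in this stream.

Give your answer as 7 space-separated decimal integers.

Byte[0]=E5: 3-byte lead, need 2 cont bytes. acc=0x5
Byte[1]=BA: continuation. acc=(acc<<6)|0x3A=0x17A
Byte[2]=A1: continuation. acc=(acc<<6)|0x21=0x5EA1
Completed: cp=U+5EA1 (starts at byte 0)
Byte[3]=D7: 2-byte lead, need 1 cont bytes. acc=0x17
Byte[4]=A2: continuation. acc=(acc<<6)|0x22=0x5E2
Completed: cp=U+05E2 (starts at byte 3)
Byte[5]=41: 1-byte ASCII. cp=U+0041
Byte[6]=E5: 3-byte lead, need 2 cont bytes. acc=0x5
Byte[7]=AB: continuation. acc=(acc<<6)|0x2B=0x16B
Byte[8]=AC: continuation. acc=(acc<<6)|0x2C=0x5AEC
Completed: cp=U+5AEC (starts at byte 6)
Byte[9]=DF: 2-byte lead, need 1 cont bytes. acc=0x1F
Byte[10]=9B: continuation. acc=(acc<<6)|0x1B=0x7DB
Completed: cp=U+07DB (starts at byte 9)
Byte[11]=7B: 1-byte ASCII. cp=U+007B
Byte[12]=E7: 3-byte lead, need 2 cont bytes. acc=0x7
Byte[13]=8C: continuation. acc=(acc<<6)|0x0C=0x1CC
Byte[14]=B5: continuation. acc=(acc<<6)|0x35=0x7335
Completed: cp=U+7335 (starts at byte 12)

Answer: 0 3 5 6 9 11 12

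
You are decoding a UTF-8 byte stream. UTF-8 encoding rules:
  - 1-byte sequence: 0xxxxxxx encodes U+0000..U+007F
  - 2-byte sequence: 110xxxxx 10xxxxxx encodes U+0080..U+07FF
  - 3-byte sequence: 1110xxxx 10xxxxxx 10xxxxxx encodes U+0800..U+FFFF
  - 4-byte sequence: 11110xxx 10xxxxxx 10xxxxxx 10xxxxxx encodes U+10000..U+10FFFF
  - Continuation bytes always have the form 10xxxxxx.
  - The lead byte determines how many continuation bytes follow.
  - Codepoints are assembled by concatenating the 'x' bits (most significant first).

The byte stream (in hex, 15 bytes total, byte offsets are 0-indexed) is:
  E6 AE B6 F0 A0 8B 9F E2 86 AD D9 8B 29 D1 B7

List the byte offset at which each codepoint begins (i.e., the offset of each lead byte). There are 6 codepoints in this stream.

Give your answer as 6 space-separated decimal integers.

Answer: 0 3 7 10 12 13

Derivation:
Byte[0]=E6: 3-byte lead, need 2 cont bytes. acc=0x6
Byte[1]=AE: continuation. acc=(acc<<6)|0x2E=0x1AE
Byte[2]=B6: continuation. acc=(acc<<6)|0x36=0x6BB6
Completed: cp=U+6BB6 (starts at byte 0)
Byte[3]=F0: 4-byte lead, need 3 cont bytes. acc=0x0
Byte[4]=A0: continuation. acc=(acc<<6)|0x20=0x20
Byte[5]=8B: continuation. acc=(acc<<6)|0x0B=0x80B
Byte[6]=9F: continuation. acc=(acc<<6)|0x1F=0x202DF
Completed: cp=U+202DF (starts at byte 3)
Byte[7]=E2: 3-byte lead, need 2 cont bytes. acc=0x2
Byte[8]=86: continuation. acc=(acc<<6)|0x06=0x86
Byte[9]=AD: continuation. acc=(acc<<6)|0x2D=0x21AD
Completed: cp=U+21AD (starts at byte 7)
Byte[10]=D9: 2-byte lead, need 1 cont bytes. acc=0x19
Byte[11]=8B: continuation. acc=(acc<<6)|0x0B=0x64B
Completed: cp=U+064B (starts at byte 10)
Byte[12]=29: 1-byte ASCII. cp=U+0029
Byte[13]=D1: 2-byte lead, need 1 cont bytes. acc=0x11
Byte[14]=B7: continuation. acc=(acc<<6)|0x37=0x477
Completed: cp=U+0477 (starts at byte 13)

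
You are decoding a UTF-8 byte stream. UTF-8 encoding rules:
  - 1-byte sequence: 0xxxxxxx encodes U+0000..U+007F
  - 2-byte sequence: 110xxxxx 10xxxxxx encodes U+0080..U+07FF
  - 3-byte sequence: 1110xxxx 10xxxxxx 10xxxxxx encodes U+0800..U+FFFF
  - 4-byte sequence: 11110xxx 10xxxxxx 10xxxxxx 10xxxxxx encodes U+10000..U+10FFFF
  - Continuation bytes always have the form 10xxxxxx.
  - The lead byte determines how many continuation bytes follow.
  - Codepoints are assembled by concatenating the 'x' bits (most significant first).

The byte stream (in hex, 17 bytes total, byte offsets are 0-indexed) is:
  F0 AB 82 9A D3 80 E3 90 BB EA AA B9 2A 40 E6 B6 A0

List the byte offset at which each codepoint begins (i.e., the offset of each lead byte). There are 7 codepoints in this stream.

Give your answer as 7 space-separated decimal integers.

Answer: 0 4 6 9 12 13 14

Derivation:
Byte[0]=F0: 4-byte lead, need 3 cont bytes. acc=0x0
Byte[1]=AB: continuation. acc=(acc<<6)|0x2B=0x2B
Byte[2]=82: continuation. acc=(acc<<6)|0x02=0xAC2
Byte[3]=9A: continuation. acc=(acc<<6)|0x1A=0x2B09A
Completed: cp=U+2B09A (starts at byte 0)
Byte[4]=D3: 2-byte lead, need 1 cont bytes. acc=0x13
Byte[5]=80: continuation. acc=(acc<<6)|0x00=0x4C0
Completed: cp=U+04C0 (starts at byte 4)
Byte[6]=E3: 3-byte lead, need 2 cont bytes. acc=0x3
Byte[7]=90: continuation. acc=(acc<<6)|0x10=0xD0
Byte[8]=BB: continuation. acc=(acc<<6)|0x3B=0x343B
Completed: cp=U+343B (starts at byte 6)
Byte[9]=EA: 3-byte lead, need 2 cont bytes. acc=0xA
Byte[10]=AA: continuation. acc=(acc<<6)|0x2A=0x2AA
Byte[11]=B9: continuation. acc=(acc<<6)|0x39=0xAAB9
Completed: cp=U+AAB9 (starts at byte 9)
Byte[12]=2A: 1-byte ASCII. cp=U+002A
Byte[13]=40: 1-byte ASCII. cp=U+0040
Byte[14]=E6: 3-byte lead, need 2 cont bytes. acc=0x6
Byte[15]=B6: continuation. acc=(acc<<6)|0x36=0x1B6
Byte[16]=A0: continuation. acc=(acc<<6)|0x20=0x6DA0
Completed: cp=U+6DA0 (starts at byte 14)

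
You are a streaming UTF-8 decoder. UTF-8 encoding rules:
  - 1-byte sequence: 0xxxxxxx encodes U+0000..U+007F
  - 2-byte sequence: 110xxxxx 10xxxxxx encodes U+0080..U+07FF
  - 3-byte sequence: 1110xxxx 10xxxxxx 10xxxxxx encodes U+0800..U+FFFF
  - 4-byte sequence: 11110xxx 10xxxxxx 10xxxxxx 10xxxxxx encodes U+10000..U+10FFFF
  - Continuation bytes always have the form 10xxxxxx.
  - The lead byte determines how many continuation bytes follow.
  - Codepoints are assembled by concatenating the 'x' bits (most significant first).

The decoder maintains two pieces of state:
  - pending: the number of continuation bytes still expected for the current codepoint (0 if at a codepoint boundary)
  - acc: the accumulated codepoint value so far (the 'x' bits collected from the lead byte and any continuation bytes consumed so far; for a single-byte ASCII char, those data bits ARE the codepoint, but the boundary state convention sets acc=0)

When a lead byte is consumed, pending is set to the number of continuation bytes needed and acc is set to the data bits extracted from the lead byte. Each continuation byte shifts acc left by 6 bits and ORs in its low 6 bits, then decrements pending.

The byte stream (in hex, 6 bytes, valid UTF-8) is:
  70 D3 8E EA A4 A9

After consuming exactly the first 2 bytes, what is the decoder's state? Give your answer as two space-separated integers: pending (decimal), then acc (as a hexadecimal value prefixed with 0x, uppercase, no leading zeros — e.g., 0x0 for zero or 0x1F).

Answer: 1 0x13

Derivation:
Byte[0]=70: 1-byte. pending=0, acc=0x0
Byte[1]=D3: 2-byte lead. pending=1, acc=0x13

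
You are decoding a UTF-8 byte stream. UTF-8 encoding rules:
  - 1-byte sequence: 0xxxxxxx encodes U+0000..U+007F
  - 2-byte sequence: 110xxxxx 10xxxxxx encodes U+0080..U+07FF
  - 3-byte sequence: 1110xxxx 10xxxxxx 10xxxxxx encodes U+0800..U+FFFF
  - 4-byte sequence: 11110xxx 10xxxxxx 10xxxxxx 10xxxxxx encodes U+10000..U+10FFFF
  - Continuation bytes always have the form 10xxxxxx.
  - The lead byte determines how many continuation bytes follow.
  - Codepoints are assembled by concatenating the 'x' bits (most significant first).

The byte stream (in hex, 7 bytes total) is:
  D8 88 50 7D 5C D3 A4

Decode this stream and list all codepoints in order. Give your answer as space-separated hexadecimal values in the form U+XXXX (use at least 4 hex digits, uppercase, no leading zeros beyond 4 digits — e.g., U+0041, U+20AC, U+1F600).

Byte[0]=D8: 2-byte lead, need 1 cont bytes. acc=0x18
Byte[1]=88: continuation. acc=(acc<<6)|0x08=0x608
Completed: cp=U+0608 (starts at byte 0)
Byte[2]=50: 1-byte ASCII. cp=U+0050
Byte[3]=7D: 1-byte ASCII. cp=U+007D
Byte[4]=5C: 1-byte ASCII. cp=U+005C
Byte[5]=D3: 2-byte lead, need 1 cont bytes. acc=0x13
Byte[6]=A4: continuation. acc=(acc<<6)|0x24=0x4E4
Completed: cp=U+04E4 (starts at byte 5)

Answer: U+0608 U+0050 U+007D U+005C U+04E4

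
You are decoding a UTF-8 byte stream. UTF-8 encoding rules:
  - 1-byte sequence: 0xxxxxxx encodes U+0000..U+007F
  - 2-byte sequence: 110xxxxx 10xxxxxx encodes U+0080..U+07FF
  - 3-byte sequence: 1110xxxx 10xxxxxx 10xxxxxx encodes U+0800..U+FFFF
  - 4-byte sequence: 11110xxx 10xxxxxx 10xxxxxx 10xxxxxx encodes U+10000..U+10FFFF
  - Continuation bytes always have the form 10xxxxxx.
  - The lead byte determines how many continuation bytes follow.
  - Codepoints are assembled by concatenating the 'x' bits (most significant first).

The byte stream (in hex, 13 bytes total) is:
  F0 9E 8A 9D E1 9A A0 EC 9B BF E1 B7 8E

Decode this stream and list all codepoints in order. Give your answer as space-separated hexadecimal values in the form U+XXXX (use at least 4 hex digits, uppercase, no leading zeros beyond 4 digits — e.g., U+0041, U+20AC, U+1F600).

Byte[0]=F0: 4-byte lead, need 3 cont bytes. acc=0x0
Byte[1]=9E: continuation. acc=(acc<<6)|0x1E=0x1E
Byte[2]=8A: continuation. acc=(acc<<6)|0x0A=0x78A
Byte[3]=9D: continuation. acc=(acc<<6)|0x1D=0x1E29D
Completed: cp=U+1E29D (starts at byte 0)
Byte[4]=E1: 3-byte lead, need 2 cont bytes. acc=0x1
Byte[5]=9A: continuation. acc=(acc<<6)|0x1A=0x5A
Byte[6]=A0: continuation. acc=(acc<<6)|0x20=0x16A0
Completed: cp=U+16A0 (starts at byte 4)
Byte[7]=EC: 3-byte lead, need 2 cont bytes. acc=0xC
Byte[8]=9B: continuation. acc=(acc<<6)|0x1B=0x31B
Byte[9]=BF: continuation. acc=(acc<<6)|0x3F=0xC6FF
Completed: cp=U+C6FF (starts at byte 7)
Byte[10]=E1: 3-byte lead, need 2 cont bytes. acc=0x1
Byte[11]=B7: continuation. acc=(acc<<6)|0x37=0x77
Byte[12]=8E: continuation. acc=(acc<<6)|0x0E=0x1DCE
Completed: cp=U+1DCE (starts at byte 10)

Answer: U+1E29D U+16A0 U+C6FF U+1DCE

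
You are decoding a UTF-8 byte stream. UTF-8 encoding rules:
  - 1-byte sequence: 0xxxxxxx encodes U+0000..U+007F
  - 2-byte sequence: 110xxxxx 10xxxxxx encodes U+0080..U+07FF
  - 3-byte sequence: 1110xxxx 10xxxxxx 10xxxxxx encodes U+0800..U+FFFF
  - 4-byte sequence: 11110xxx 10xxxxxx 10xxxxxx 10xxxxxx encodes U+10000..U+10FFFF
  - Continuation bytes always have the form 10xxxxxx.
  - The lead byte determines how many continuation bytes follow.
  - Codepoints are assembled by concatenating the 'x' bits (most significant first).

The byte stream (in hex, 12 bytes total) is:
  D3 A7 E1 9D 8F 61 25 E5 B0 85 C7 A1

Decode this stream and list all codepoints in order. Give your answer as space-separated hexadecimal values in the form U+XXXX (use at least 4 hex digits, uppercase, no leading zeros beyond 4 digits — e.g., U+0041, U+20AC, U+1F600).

Byte[0]=D3: 2-byte lead, need 1 cont bytes. acc=0x13
Byte[1]=A7: continuation. acc=(acc<<6)|0x27=0x4E7
Completed: cp=U+04E7 (starts at byte 0)
Byte[2]=E1: 3-byte lead, need 2 cont bytes. acc=0x1
Byte[3]=9D: continuation. acc=(acc<<6)|0x1D=0x5D
Byte[4]=8F: continuation. acc=(acc<<6)|0x0F=0x174F
Completed: cp=U+174F (starts at byte 2)
Byte[5]=61: 1-byte ASCII. cp=U+0061
Byte[6]=25: 1-byte ASCII. cp=U+0025
Byte[7]=E5: 3-byte lead, need 2 cont bytes. acc=0x5
Byte[8]=B0: continuation. acc=(acc<<6)|0x30=0x170
Byte[9]=85: continuation. acc=(acc<<6)|0x05=0x5C05
Completed: cp=U+5C05 (starts at byte 7)
Byte[10]=C7: 2-byte lead, need 1 cont bytes. acc=0x7
Byte[11]=A1: continuation. acc=(acc<<6)|0x21=0x1E1
Completed: cp=U+01E1 (starts at byte 10)

Answer: U+04E7 U+174F U+0061 U+0025 U+5C05 U+01E1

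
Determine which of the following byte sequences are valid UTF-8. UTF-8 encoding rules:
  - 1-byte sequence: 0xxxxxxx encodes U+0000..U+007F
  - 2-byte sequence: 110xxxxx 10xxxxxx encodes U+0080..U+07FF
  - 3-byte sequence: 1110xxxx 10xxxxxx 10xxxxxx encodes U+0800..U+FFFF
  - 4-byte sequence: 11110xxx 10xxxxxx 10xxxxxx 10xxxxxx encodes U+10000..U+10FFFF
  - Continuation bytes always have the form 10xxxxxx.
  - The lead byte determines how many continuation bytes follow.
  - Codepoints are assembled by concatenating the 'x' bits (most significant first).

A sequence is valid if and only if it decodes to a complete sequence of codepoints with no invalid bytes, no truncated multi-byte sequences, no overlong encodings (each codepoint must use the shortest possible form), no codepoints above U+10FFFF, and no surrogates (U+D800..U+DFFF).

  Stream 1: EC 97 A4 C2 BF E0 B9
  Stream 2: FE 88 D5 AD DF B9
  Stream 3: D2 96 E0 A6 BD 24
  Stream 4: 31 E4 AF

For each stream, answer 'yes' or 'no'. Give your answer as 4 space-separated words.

Stream 1: error at byte offset 7. INVALID
Stream 2: error at byte offset 0. INVALID
Stream 3: decodes cleanly. VALID
Stream 4: error at byte offset 3. INVALID

Answer: no no yes no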